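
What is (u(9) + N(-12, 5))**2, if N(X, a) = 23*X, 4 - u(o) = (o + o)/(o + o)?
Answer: 74529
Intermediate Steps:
u(o) = 3 (u(o) = 4 - (o + o)/(o + o) = 4 - 2*o/(2*o) = 4 - 2*o*1/(2*o) = 4 - 1*1 = 4 - 1 = 3)
(u(9) + N(-12, 5))**2 = (3 + 23*(-12))**2 = (3 - 276)**2 = (-273)**2 = 74529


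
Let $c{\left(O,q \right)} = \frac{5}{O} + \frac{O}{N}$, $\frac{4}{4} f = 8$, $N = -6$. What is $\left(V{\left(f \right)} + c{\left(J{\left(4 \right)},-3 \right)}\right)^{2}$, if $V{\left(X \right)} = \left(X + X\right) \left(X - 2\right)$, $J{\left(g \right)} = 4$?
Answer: $\frac{1343281}{144} \approx 9328.3$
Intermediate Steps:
$f = 8$
$c{\left(O,q \right)} = \frac{5}{O} - \frac{O}{6}$ ($c{\left(O,q \right)} = \frac{5}{O} + \frac{O}{-6} = \frac{5}{O} + O \left(- \frac{1}{6}\right) = \frac{5}{O} - \frac{O}{6}$)
$V{\left(X \right)} = 2 X \left(-2 + X\right)$
$\left(V{\left(f \right)} + c{\left(J{\left(4 \right)},-3 \right)}\right)^{2} = \left(2 \cdot 8 \left(-2 + 8\right) + \left(\frac{5}{4} - \frac{2}{3}\right)\right)^{2} = \left(2 \cdot 8 \cdot 6 + \left(5 \cdot \frac{1}{4} - \frac{2}{3}\right)\right)^{2} = \left(96 + \left(\frac{5}{4} - \frac{2}{3}\right)\right)^{2} = \left(96 + \frac{7}{12}\right)^{2} = \left(\frac{1159}{12}\right)^{2} = \frac{1343281}{144}$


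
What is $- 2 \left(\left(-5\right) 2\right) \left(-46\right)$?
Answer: $-920$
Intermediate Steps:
$- 2 \left(\left(-5\right) 2\right) \left(-46\right) = \left(-2\right) \left(-10\right) \left(-46\right) = 20 \left(-46\right) = -920$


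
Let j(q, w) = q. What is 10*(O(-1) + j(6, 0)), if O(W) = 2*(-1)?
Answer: 40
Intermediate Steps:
O(W) = -2
10*(O(-1) + j(6, 0)) = 10*(-2 + 6) = 10*4 = 40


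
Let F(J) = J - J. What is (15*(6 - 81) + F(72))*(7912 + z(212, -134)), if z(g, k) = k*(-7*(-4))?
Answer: -4680000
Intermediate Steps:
F(J) = 0
z(g, k) = 28*k (z(g, k) = k*28 = 28*k)
(15*(6 - 81) + F(72))*(7912 + z(212, -134)) = (15*(6 - 81) + 0)*(7912 + 28*(-134)) = (15*(-75) + 0)*(7912 - 3752) = (-1125 + 0)*4160 = -1125*4160 = -4680000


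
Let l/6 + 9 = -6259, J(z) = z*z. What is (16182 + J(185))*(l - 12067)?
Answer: -2503967725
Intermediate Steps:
J(z) = z²
l = -37608 (l = -54 + 6*(-6259) = -54 - 37554 = -37608)
(16182 + J(185))*(l - 12067) = (16182 + 185²)*(-37608 - 12067) = (16182 + 34225)*(-49675) = 50407*(-49675) = -2503967725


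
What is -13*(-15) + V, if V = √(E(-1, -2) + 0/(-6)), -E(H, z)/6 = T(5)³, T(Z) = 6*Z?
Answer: 195 + 180*I*√5 ≈ 195.0 + 402.49*I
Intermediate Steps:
E(H, z) = -162000 (E(H, z) = -6*(6*5)³ = -6*30³ = -6*27000 = -162000)
V = 180*I*√5 (V = √(-162000 + 0/(-6)) = √(-162000 + 0*(-⅙)) = √(-162000 + 0) = √(-162000) = 180*I*√5 ≈ 402.49*I)
-13*(-15) + V = -13*(-15) + 180*I*√5 = 195 + 180*I*√5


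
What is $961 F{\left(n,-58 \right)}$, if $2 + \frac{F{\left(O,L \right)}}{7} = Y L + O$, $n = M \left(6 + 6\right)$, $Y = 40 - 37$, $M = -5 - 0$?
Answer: $-1587572$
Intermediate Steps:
$M = -5$ ($M = -5 + 0 = -5$)
$Y = 3$
$n = -60$ ($n = - 5 \left(6 + 6\right) = \left(-5\right) 12 = -60$)
$F{\left(O,L \right)} = -14 + 7 O + 21 L$ ($F{\left(O,L \right)} = -14 + 7 \left(3 L + O\right) = -14 + 7 \left(O + 3 L\right) = -14 + \left(7 O + 21 L\right) = -14 + 7 O + 21 L$)
$961 F{\left(n,-58 \right)} = 961 \left(-14 + 7 \left(-60\right) + 21 \left(-58\right)\right) = 961 \left(-14 - 420 - 1218\right) = 961 \left(-1652\right) = -1587572$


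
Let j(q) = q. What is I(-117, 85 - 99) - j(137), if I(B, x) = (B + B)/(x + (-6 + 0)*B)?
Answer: -47245/344 ≈ -137.34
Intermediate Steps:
I(B, x) = 2*B/(x - 6*B) (I(B, x) = (2*B)/(x - 6*B) = 2*B/(x - 6*B))
I(-117, 85 - 99) - j(137) = 2*(-117)/((85 - 99) - 6*(-117)) - 1*137 = 2*(-117)/(-14 + 702) - 137 = 2*(-117)/688 - 137 = 2*(-117)*(1/688) - 137 = -117/344 - 137 = -47245/344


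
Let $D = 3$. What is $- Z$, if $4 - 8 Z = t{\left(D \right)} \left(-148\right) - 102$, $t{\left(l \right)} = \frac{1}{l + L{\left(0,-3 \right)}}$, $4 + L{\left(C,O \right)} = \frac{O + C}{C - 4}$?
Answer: $\frac{243}{4} \approx 60.75$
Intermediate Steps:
$L{\left(C,O \right)} = -4 + \frac{C + O}{-4 + C}$ ($L{\left(C,O \right)} = -4 + \frac{O + C}{C - 4} = -4 + \frac{C + O}{-4 + C}$)
$t{\left(l \right)} = \frac{1}{- \frac{13}{4} + l}$ ($t{\left(l \right)} = \frac{1}{l + \frac{16 - 3 - 0}{-4 + 0}} = \frac{1}{l + \frac{16 - 3 + 0}{-4}} = \frac{1}{l - \frac{13}{4}} = \frac{1}{- \frac{13}{4} + l}$)
$Z = - \frac{243}{4}$ ($Z = \frac{1}{2} - \frac{\frac{4}{-13 + 4 \cdot 3} \left(-148\right) - 102}{8} = \frac{1}{2} - \frac{\frac{4}{-13 + 12} \left(-148\right) - 102}{8} = \frac{1}{2} - \frac{\frac{4}{-1} \left(-148\right) - 102}{8} = \frac{1}{2} - \frac{4 \left(-1\right) \left(-148\right) - 102}{8} = \frac{1}{2} - \frac{\left(-4\right) \left(-148\right) - 102}{8} = \frac{1}{2} - \frac{592 - 102}{8} = \frac{1}{2} - \frac{245}{4} = - \frac{243}{4} \approx -60.75$)
$- Z = \left(-1\right) \left(- \frac{243}{4}\right) = \frac{243}{4}$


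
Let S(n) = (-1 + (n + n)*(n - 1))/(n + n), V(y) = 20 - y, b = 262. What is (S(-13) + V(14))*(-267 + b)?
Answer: 1035/26 ≈ 39.808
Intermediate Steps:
S(n) = (-1 + 2*n*(-1 + n))/(2*n) (S(n) = (-1 + (2*n)*(-1 + n))/((2*n)) = (-1 + 2*n*(-1 + n))*(1/(2*n)) = (-1 + 2*n*(-1 + n))/(2*n))
(S(-13) + V(14))*(-267 + b) = ((-1 - 13 - ½/(-13)) + (20 - 1*14))*(-267 + 262) = ((-1 - 13 - ½*(-1/13)) + (20 - 14))*(-5) = ((-1 - 13 + 1/26) + 6)*(-5) = (-363/26 + 6)*(-5) = -207/26*(-5) = 1035/26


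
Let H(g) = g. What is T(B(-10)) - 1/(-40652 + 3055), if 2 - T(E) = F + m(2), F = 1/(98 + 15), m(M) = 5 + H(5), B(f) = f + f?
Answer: -34025172/4248461 ≈ -8.0088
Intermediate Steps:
B(f) = 2*f
m(M) = 10 (m(M) = 5 + 5 = 10)
F = 1/113 ≈ 0.0088496
T(E) = -905/113 (T(E) = 2 - (1/113 + 10) = 2 - 1*1131/113 = 2 - 1131/113 = -905/113)
T(B(-10)) - 1/(-40652 + 3055) = -905/113 - 1/(-40652 + 3055) = -905/113 - 1/(-37597) = -905/113 - 1*(-1/37597) = -905/113 + 1/37597 = -34025172/4248461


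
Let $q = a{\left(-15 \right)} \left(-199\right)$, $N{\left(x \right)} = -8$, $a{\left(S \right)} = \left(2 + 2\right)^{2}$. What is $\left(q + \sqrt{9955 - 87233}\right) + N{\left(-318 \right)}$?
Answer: $-3192 + i \sqrt{77278} \approx -3192.0 + 277.99 i$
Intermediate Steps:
$a{\left(S \right)} = 16$ ($a{\left(S \right)} = 4^{2} = 16$)
$q = -3184$ ($q = 16 \left(-199\right) = -3184$)
$\left(q + \sqrt{9955 - 87233}\right) + N{\left(-318 \right)} = \left(-3184 + \sqrt{9955 - 87233}\right) - 8 = \left(-3184 + \sqrt{-77278}\right) - 8 = \left(-3184 + i \sqrt{77278}\right) - 8 = -3192 + i \sqrt{77278}$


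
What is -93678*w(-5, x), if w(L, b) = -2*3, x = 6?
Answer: 562068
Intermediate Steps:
w(L, b) = -6
-93678*w(-5, x) = -93678*(-6) = 562068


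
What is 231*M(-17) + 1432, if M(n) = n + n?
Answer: -6422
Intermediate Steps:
M(n) = 2*n
231*M(-17) + 1432 = 231*(2*(-17)) + 1432 = 231*(-34) + 1432 = -7854 + 1432 = -6422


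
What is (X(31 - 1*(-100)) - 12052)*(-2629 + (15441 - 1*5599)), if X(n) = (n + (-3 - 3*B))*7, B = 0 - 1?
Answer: -80316755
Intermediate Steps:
B = -1
X(n) = 7*n (X(n) = (n + (-3 - 3*(-1)))*7 = (n + (-3 + 3))*7 = (n + 0)*7 = n*7 = 7*n)
(X(31 - 1*(-100)) - 12052)*(-2629 + (15441 - 1*5599)) = (7*(31 - 1*(-100)) - 12052)*(-2629 + (15441 - 1*5599)) = (7*(31 + 100) - 12052)*(-2629 + (15441 - 5599)) = (7*131 - 12052)*(-2629 + 9842) = (917 - 12052)*7213 = -11135*7213 = -80316755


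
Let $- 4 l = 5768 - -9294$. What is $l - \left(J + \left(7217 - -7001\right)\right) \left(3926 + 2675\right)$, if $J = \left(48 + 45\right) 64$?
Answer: $- \frac{266291871}{2} \approx -1.3315 \cdot 10^{8}$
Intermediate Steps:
$J = 5952$ ($J = 93 \cdot 64 = 5952$)
$l = - \frac{7531}{2}$ ($l = - \frac{5768 - -9294}{4} = - \frac{5768 + 9294}{4} = \left(- \frac{1}{4}\right) 15062 = - \frac{7531}{2} \approx -3765.5$)
$l - \left(J + \left(7217 - -7001\right)\right) \left(3926 + 2675\right) = - \frac{7531}{2} - \left(5952 + \left(7217 - -7001\right)\right) \left(3926 + 2675\right) = - \frac{7531}{2} - \left(5952 + \left(7217 + 7001\right)\right) 6601 = - \frac{7531}{2} - \left(5952 + 14218\right) 6601 = - \frac{7531}{2} - 20170 \cdot 6601 = - \frac{7531}{2} - 133142170 = - \frac{266291871}{2}$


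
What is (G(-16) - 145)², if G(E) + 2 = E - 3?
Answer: 27556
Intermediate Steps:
G(E) = -5 + E (G(E) = -2 + (E - 3) = -2 + (-3 + E) = -5 + E)
(G(-16) - 145)² = ((-5 - 16) - 145)² = (-21 - 145)² = (-166)² = 27556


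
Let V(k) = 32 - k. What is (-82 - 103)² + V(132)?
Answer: 34125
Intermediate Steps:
(-82 - 103)² + V(132) = (-82 - 103)² + (32 - 1*132) = (-185)² + (32 - 132) = 34225 - 100 = 34125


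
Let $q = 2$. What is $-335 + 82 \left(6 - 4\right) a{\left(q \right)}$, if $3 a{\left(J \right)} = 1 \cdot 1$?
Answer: $- \frac{841}{3} \approx -280.33$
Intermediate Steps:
$a{\left(J \right)} = \frac{1}{3}$ ($a{\left(J \right)} = \frac{1 \cdot 1}{3} = \frac{1}{3} \cdot 1 = \frac{1}{3}$)
$-335 + 82 \left(6 - 4\right) a{\left(q \right)} = -335 + 82 \left(6 - 4\right) \frac{1}{3} = -335 + 82 \cdot 2 \cdot \frac{1}{3} = -335 + 82 \cdot \frac{2}{3} = -335 + \frac{164}{3} = - \frac{841}{3}$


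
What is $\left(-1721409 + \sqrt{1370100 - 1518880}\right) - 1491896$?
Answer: $-3213305 + 2 i \sqrt{37195} \approx -3.2133 \cdot 10^{6} + 385.72 i$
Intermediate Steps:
$\left(-1721409 + \sqrt{1370100 - 1518880}\right) - 1491896 = \left(-1721409 + \sqrt{-148780}\right) - 1491896 = \left(-1721409 + 2 i \sqrt{37195}\right) - 1491896 = -3213305 + 2 i \sqrt{37195}$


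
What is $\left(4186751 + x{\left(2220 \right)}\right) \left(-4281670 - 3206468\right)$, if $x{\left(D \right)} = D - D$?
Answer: $-31350969259638$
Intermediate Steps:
$x{\left(D \right)} = 0$
$\left(4186751 + x{\left(2220 \right)}\right) \left(-4281670 - 3206468\right) = \left(4186751 + 0\right) \left(-4281670 - 3206468\right) = 4186751 \left(-7488138\right) = -31350969259638$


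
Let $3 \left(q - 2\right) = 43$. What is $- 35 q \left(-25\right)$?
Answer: $\frac{42875}{3} \approx 14292.0$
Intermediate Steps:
$q = \frac{49}{3}$ ($q = 2 + \frac{1}{3} \cdot 43 = 2 + \frac{43}{3} = \frac{49}{3} \approx 16.333$)
$- 35 q \left(-25\right) = \left(-35\right) \frac{49}{3} \left(-25\right) = \left(- \frac{1715}{3}\right) \left(-25\right) = \frac{42875}{3}$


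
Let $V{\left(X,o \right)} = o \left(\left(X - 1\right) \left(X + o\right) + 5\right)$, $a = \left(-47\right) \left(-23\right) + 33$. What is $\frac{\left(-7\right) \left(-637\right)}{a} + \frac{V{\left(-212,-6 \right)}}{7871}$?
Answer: $- \frac{275301487}{8768294} \approx -31.397$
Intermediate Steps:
$a = 1114$ ($a = 1081 + 33 = 1114$)
$V{\left(X,o \right)} = o \left(5 + \left(-1 + X\right) \left(X + o\right)\right)$ ($V{\left(X,o \right)} = o \left(\left(-1 + X\right) \left(X + o\right) + 5\right) = o \left(5 + \left(-1 + X\right) \left(X + o\right)\right)$)
$\frac{\left(-7\right) \left(-637\right)}{a} + \frac{V{\left(-212,-6 \right)}}{7871} = \frac{\left(-7\right) \left(-637\right)}{1114} + \frac{\left(-6\right) \left(5 + \left(-212\right)^{2} - -212 - -6 - -1272\right)}{7871} = 4459 \cdot \frac{1}{1114} + - 6 \left(5 + 44944 + 212 + 6 + 1272\right) \frac{1}{7871} = \frac{4459}{1114} + \left(-6\right) 46439 \cdot \frac{1}{7871} = \frac{4459}{1114} - \frac{278634}{7871} = - \frac{275301487}{8768294}$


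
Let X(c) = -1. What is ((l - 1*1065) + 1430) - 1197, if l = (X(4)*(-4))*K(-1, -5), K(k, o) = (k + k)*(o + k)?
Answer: -784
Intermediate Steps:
K(k, o) = 2*k*(k + o) (K(k, o) = (2*k)*(k + o) = 2*k*(k + o))
l = 48 (l = (-1*(-4))*(2*(-1)*(-1 - 5)) = 4*(2*(-1)*(-6)) = 4*12 = 48)
((l - 1*1065) + 1430) - 1197 = ((48 - 1*1065) + 1430) - 1197 = ((48 - 1065) + 1430) - 1197 = (-1017 + 1430) - 1197 = 413 - 1197 = -784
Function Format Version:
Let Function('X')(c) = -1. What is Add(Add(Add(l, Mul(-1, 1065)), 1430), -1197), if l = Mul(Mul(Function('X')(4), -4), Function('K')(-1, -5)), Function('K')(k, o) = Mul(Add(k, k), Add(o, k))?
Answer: -784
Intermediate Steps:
Function('K')(k, o) = Mul(2, k, Add(k, o)) (Function('K')(k, o) = Mul(Mul(2, k), Add(k, o)) = Mul(2, k, Add(k, o)))
l = 48 (l = Mul(Mul(-1, -4), Mul(2, -1, Add(-1, -5))) = Mul(4, Mul(2, -1, -6)) = Mul(4, 12) = 48)
Add(Add(Add(l, Mul(-1, 1065)), 1430), -1197) = Add(Add(Add(48, Mul(-1, 1065)), 1430), -1197) = Add(Add(Add(48, -1065), 1430), -1197) = Add(Add(-1017, 1430), -1197) = Add(413, -1197) = -784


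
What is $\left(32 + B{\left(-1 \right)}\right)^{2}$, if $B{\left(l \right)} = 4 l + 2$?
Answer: $900$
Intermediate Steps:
$B{\left(l \right)} = 2 + 4 l$
$\left(32 + B{\left(-1 \right)}\right)^{2} = \left(32 + \left(2 + 4 \left(-1\right)\right)\right)^{2} = \left(32 + \left(2 - 4\right)\right)^{2} = \left(32 - 2\right)^{2} = 30^{2} = 900$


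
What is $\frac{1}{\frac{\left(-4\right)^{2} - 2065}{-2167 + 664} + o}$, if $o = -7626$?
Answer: $- \frac{501}{3819943} \approx -0.00013115$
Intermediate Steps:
$\frac{1}{\frac{\left(-4\right)^{2} - 2065}{-2167 + 664} + o} = \frac{1}{\frac{\left(-4\right)^{2} - 2065}{-2167 + 664} - 7626} = \frac{1}{\frac{16 - 2065}{-1503} - 7626} = \frac{1}{\left(-2049\right) \left(- \frac{1}{1503}\right) - 7626} = \frac{1}{\frac{683}{501} - 7626} = \frac{1}{- \frac{3819943}{501}} = - \frac{501}{3819943}$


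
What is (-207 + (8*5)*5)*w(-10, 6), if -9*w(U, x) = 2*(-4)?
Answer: -56/9 ≈ -6.2222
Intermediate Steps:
w(U, x) = 8/9 (w(U, x) = -2*(-4)/9 = -⅑*(-8) = 8/9)
(-207 + (8*5)*5)*w(-10, 6) = (-207 + (8*5)*5)*(8/9) = (-207 + 40*5)*(8/9) = (-207 + 200)*(8/9) = -7*8/9 = -56/9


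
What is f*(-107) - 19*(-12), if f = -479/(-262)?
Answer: 8483/262 ≈ 32.378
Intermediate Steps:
f = 479/262 (f = -479*(-1/262) = 479/262 ≈ 1.8282)
f*(-107) - 19*(-12) = (479/262)*(-107) - 19*(-12) = -51253/262 + 228 = 8483/262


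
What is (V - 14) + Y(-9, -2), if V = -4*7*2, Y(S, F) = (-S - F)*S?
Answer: -169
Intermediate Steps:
Y(S, F) = S*(-F - S) (Y(S, F) = (-F - S)*S = S*(-F - S))
V = -56 (V = -28*2 = -56)
(V - 14) + Y(-9, -2) = (-56 - 14) - 1*(-9)*(-2 - 9) = -70 - 1*(-9)*(-11) = -70 - 99 = -169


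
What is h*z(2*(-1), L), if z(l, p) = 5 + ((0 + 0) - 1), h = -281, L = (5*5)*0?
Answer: -1124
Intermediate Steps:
L = 0 (L = 25*0 = 0)
z(l, p) = 4 (z(l, p) = 5 + (0 - 1) = 5 - 1 = 4)
h*z(2*(-1), L) = -281*4 = -1124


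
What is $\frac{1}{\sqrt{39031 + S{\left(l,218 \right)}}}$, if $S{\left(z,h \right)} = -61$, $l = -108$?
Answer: $\frac{\sqrt{4330}}{12990} \approx 0.0050656$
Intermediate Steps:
$\frac{1}{\sqrt{39031 + S{\left(l,218 \right)}}} = \frac{1}{\sqrt{39031 - 61}} = \frac{1}{\sqrt{38970}} = \frac{1}{3 \sqrt{4330}} = \frac{\sqrt{4330}}{12990}$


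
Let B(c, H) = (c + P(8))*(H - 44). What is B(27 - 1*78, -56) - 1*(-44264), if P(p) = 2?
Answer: 49164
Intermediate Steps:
B(c, H) = (-44 + H)*(2 + c) (B(c, H) = (c + 2)*(H - 44) = (2 + c)*(-44 + H) = (-44 + H)*(2 + c))
B(27 - 1*78, -56) - 1*(-44264) = (-88 - 44*(27 - 1*78) + 2*(-56) - 56*(27 - 1*78)) - 1*(-44264) = (-88 - 44*(27 - 78) - 112 - 56*(27 - 78)) + 44264 = (-88 - 44*(-51) - 112 - 56*(-51)) + 44264 = (-88 + 2244 - 112 + 2856) + 44264 = 4900 + 44264 = 49164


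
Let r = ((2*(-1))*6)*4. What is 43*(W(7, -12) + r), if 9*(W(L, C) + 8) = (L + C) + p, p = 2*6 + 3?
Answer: -21242/9 ≈ -2360.2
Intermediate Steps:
p = 15 (p = 12 + 3 = 15)
W(L, C) = -19/3 + C/9 + L/9 (W(L, C) = -8 + ((L + C) + 15)/9 = -8 + ((C + L) + 15)/9 = -8 + (15 + C + L)/9 = -8 + (5/3 + C/9 + L/9) = -19/3 + C/9 + L/9)
r = -48 (r = -2*6*4 = -12*4 = -48)
43*(W(7, -12) + r) = 43*((-19/3 + (1/9)*(-12) + (1/9)*7) - 48) = 43*((-19/3 - 4/3 + 7/9) - 48) = 43*(-62/9 - 48) = 43*(-494/9) = -21242/9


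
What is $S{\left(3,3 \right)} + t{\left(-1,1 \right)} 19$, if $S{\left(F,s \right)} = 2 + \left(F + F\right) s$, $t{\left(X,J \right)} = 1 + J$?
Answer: $58$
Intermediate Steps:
$S{\left(F,s \right)} = 2 + 2 F s$
$S{\left(3,3 \right)} + t{\left(-1,1 \right)} 19 = \left(2 + 2 \cdot 3 \cdot 3\right) + \left(1 + 1\right) 19 = \left(2 + 18\right) + 2 \cdot 19 = 20 + 38 = 58$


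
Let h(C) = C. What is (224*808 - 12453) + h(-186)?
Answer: 168353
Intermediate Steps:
(224*808 - 12453) + h(-186) = (224*808 - 12453) - 186 = (180992 - 12453) - 186 = 168539 - 186 = 168353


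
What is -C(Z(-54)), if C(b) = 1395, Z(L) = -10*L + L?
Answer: -1395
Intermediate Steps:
Z(L) = -9*L
-C(Z(-54)) = -1*1395 = -1395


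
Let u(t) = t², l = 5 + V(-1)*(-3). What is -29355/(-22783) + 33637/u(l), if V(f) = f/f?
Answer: 766469191/91132 ≈ 8410.5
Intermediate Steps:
V(f) = 1
l = 2 (l = 5 + 1*(-3) = 5 - 3 = 2)
-29355/(-22783) + 33637/u(l) = -29355/(-22783) + 33637/(2²) = -29355*(-1/22783) + 33637/4 = 29355/22783 + 33637*(¼) = 29355/22783 + 33637/4 = 766469191/91132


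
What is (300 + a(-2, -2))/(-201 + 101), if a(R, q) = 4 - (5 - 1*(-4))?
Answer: -59/20 ≈ -2.9500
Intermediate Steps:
a(R, q) = -5 (a(R, q) = 4 - (5 + 4) = 4 - 1*9 = 4 - 9 = -5)
(300 + a(-2, -2))/(-201 + 101) = (300 - 5)/(-201 + 101) = 295/(-100) = 295*(-1/100) = -59/20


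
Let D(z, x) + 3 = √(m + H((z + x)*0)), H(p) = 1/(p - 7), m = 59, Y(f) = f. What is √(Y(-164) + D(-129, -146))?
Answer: √(-8183 + 14*√721)/7 ≈ 12.623*I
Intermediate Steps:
H(p) = 1/(-7 + p)
D(z, x) = -3 + 2*√721/7 (D(z, x) = -3 + √(59 + 1/(-7 + (z + x)*0)) = -3 + √(59 + 1/(-7 + (x + z)*0)) = -3 + √(59 + 1/(-7 + 0)) = -3 + √(59 + 1/(-7)) = -3 + √(59 - ⅐) = -3 + √(412/7) = -3 + 2*√721/7)
√(Y(-164) + D(-129, -146)) = √(-164 + (-3 + 2*√721/7)) = √(-167 + 2*√721/7)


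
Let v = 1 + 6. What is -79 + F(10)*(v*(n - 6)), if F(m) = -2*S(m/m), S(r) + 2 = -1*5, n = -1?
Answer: -765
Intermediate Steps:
S(r) = -7 (S(r) = -2 - 1*5 = -2 - 5 = -7)
v = 7
F(m) = 14 (F(m) = -2*(-7) = 14)
-79 + F(10)*(v*(n - 6)) = -79 + 14*(7*(-1 - 6)) = -79 + 14*(7*(-7)) = -79 + 14*(-49) = -79 - 686 = -765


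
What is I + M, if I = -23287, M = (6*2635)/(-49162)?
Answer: -572425652/24581 ≈ -23287.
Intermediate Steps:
M = -7905/24581 (M = 15810*(-1/49162) = -7905/24581 ≈ -0.32159)
I + M = -23287 - 7905/24581 = -572425652/24581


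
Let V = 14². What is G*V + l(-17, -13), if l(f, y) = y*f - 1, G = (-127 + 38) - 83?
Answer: -33492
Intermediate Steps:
G = -172 (G = -89 - 83 = -172)
l(f, y) = -1 + f*y (l(f, y) = f*y - 1 = -1 + f*y)
V = 196
G*V + l(-17, -13) = -172*196 + (-1 - 17*(-13)) = -33712 + (-1 + 221) = -33712 + 220 = -33492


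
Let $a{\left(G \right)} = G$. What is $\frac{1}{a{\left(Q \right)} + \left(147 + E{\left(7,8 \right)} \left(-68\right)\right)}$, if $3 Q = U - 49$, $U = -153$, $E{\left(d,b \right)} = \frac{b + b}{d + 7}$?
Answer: $\frac{21}{41} \approx 0.5122$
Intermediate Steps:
$E{\left(d,b \right)} = \frac{2 b}{7 + d}$
$Q = - \frac{202}{3}$ ($Q = \frac{-153 - 49}{3} = \frac{1}{3} \left(-202\right) = - \frac{202}{3} \approx -67.333$)
$\frac{1}{a{\left(Q \right)} + \left(147 + E{\left(7,8 \right)} \left(-68\right)\right)} = \frac{1}{- \frac{202}{3} + \left(147 + 2 \cdot 8 \frac{1}{7 + 7} \left(-68\right)\right)} = \frac{1}{- \frac{202}{3} + \left(147 + 2 \cdot 8 \cdot \frac{1}{14} \left(-68\right)\right)} = \frac{1}{- \frac{202}{3} + \left(147 + \frac{8}{7} \left(-68\right)\right)} = \frac{1}{- \frac{202}{3} + \left(147 - \frac{544}{7}\right)} = \frac{1}{- \frac{202}{3} + \frac{485}{7}} = \frac{1}{\frac{41}{21}} = \frac{21}{41}$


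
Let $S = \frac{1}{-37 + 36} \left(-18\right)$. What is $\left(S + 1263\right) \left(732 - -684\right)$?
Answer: $1813896$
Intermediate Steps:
$S = 18$ ($S = \frac{1}{-1} \left(-18\right) = \left(-1\right) \left(-18\right) = 18$)
$\left(S + 1263\right) \left(732 - -684\right) = \left(18 + 1263\right) \left(732 - -684\right) = 1281 \left(732 + 684\right) = 1281 \cdot 1416 = 1813896$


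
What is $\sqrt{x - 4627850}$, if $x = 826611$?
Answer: $i \sqrt{3801239} \approx 1949.7 i$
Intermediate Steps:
$\sqrt{x - 4627850} = \sqrt{826611 - 4627850} = \sqrt{-3801239} = i \sqrt{3801239}$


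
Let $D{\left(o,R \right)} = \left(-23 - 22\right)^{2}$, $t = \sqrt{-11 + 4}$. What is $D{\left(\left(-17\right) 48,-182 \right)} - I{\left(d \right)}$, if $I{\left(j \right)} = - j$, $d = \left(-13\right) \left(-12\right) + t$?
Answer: $2181 + i \sqrt{7} \approx 2181.0 + 2.6458 i$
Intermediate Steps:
$t = i \sqrt{7}$ ($t = \sqrt{-7} = i \sqrt{7} \approx 2.6458 i$)
$D{\left(o,R \right)} = 2025$ ($D{\left(o,R \right)} = \left(-45\right)^{2} = 2025$)
$d = 156 + i \sqrt{7}$ ($d = \left(-13\right) \left(-12\right) + i \sqrt{7} = 156 + i \sqrt{7} \approx 156.0 + 2.6458 i$)
$D{\left(\left(-17\right) 48,-182 \right)} - I{\left(d \right)} = 2025 - - (156 + i \sqrt{7}) = 2025 - \left(-156 - i \sqrt{7}\right) = 2025 + \left(156 + i \sqrt{7}\right) = 2181 + i \sqrt{7}$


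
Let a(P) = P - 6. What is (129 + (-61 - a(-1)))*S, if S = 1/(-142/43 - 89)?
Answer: -1075/1323 ≈ -0.81255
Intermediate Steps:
a(P) = -6 + P
S = -43/3969 (S = 1/(-142*1/43 - 89) = 1/(-142/43 - 89) = 1/(-3969/43) = -43/3969 ≈ -0.010834)
(129 + (-61 - a(-1)))*S = (129 + (-61 - (-6 - 1)))*(-43/3969) = (129 + (-61 - 1*(-7)))*(-43/3969) = (129 + (-61 + 7))*(-43/3969) = (129 - 54)*(-43/3969) = 75*(-43/3969) = -1075/1323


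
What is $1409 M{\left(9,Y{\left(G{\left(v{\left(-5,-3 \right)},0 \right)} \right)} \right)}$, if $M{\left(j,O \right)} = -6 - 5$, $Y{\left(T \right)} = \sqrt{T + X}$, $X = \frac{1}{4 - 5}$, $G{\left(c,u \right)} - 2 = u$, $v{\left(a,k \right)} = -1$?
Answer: $-15499$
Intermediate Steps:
$G{\left(c,u \right)} = 2 + u$
$X = -1$ ($X = \frac{1}{-1} = -1$)
$Y{\left(T \right)} = \sqrt{-1 + T}$ ($Y{\left(T \right)} = \sqrt{T - 1} = \sqrt{-1 + T}$)
$M{\left(j,O \right)} = -11$ ($M{\left(j,O \right)} = -6 - 5 = -11$)
$1409 M{\left(9,Y{\left(G{\left(v{\left(-5,-3 \right)},0 \right)} \right)} \right)} = 1409 \left(-11\right) = -15499$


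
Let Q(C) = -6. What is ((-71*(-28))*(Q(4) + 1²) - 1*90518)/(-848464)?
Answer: 50229/424232 ≈ 0.11840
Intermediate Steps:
((-71*(-28))*(Q(4) + 1²) - 1*90518)/(-848464) = ((-71*(-28))*(-6 + 1²) - 1*90518)/(-848464) = (1988*(-6 + 1) - 90518)*(-1/848464) = (1988*(-5) - 90518)*(-1/848464) = (-9940 - 90518)*(-1/848464) = -100458*(-1/848464) = 50229/424232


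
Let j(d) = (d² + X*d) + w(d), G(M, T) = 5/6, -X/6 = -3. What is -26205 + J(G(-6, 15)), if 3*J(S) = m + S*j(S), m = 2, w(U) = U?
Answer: -16977433/648 ≈ -26200.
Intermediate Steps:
X = 18 (X = -6*(-3) = 18)
G(M, T) = ⅚ (G(M, T) = 5*(⅙) = ⅚)
j(d) = d² + 19*d (j(d) = (d² + 18*d) + d = d² + 19*d)
J(S) = ⅔ + S²*(19 + S)/3 (J(S) = (2 + S*(S*(19 + S)))/3 = (2 + S²*(19 + S))/3 = ⅔ + S²*(19 + S)/3)
-26205 + J(G(-6, 15)) = -26205 + (⅔ + (⅚)²*(19 + ⅚)/3) = -26205 + (⅔ + (⅓)*(25/36)*(119/6)) = -26205 + (⅔ + 2975/648) = -26205 + 3407/648 = -16977433/648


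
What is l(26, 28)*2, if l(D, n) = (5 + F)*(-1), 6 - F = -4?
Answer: -30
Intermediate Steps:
F = 10 (F = 6 - 1*(-4) = 6 + 4 = 10)
l(D, n) = -15 (l(D, n) = (5 + 10)*(-1) = 15*(-1) = -15)
l(26, 28)*2 = -15*2 = -30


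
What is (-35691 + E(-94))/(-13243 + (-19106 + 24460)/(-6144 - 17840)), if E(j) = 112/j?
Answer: 20116975736/7464198451 ≈ 2.6951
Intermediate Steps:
(-35691 + E(-94))/(-13243 + (-19106 + 24460)/(-6144 - 17840)) = (-35691 + 112/(-94))/(-13243 + (-19106 + 24460)/(-6144 - 17840)) = (-35691 + 112*(-1/94))/(-13243 + 5354/(-23984)) = (-35691 - 56/47)/(-13243 + 5354*(-1/23984)) = -1677533/(47*(-13243 - 2677/11992)) = -1677533/(47*(-158812733/11992)) = -1677533/47*(-11992/158812733) = 20116975736/7464198451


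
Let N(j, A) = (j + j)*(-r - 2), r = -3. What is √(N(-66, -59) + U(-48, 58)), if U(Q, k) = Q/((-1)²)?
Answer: 6*I*√5 ≈ 13.416*I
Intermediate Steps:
N(j, A) = 2*j (N(j, A) = (j + j)*(-1*(-3) - 2) = (2*j)*(3 - 2) = (2*j)*1 = 2*j)
U(Q, k) = Q (U(Q, k) = Q/1 = Q*1 = Q)
√(N(-66, -59) + U(-48, 58)) = √(2*(-66) - 48) = √(-132 - 48) = √(-180) = 6*I*√5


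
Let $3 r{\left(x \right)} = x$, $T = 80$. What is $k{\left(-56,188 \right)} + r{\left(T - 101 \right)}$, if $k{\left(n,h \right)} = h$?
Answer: $181$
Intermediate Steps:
$r{\left(x \right)} = \frac{x}{3}$
$k{\left(-56,188 \right)} + r{\left(T - 101 \right)} = 188 + \frac{80 - 101}{3} = 188 + \frac{1}{3} \left(-21\right) = 188 - 7 = 181$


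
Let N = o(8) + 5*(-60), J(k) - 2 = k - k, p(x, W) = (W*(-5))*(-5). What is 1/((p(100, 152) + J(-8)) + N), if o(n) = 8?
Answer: 1/3510 ≈ 0.00028490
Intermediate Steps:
p(x, W) = 25*W (p(x, W) = -5*W*(-5) = 25*W)
J(k) = 2 (J(k) = 2 + (k - k) = 2 + 0 = 2)
N = -292 (N = 8 + 5*(-60) = 8 - 300 = -292)
1/((p(100, 152) + J(-8)) + N) = 1/((25*152 + 2) - 292) = 1/((3800 + 2) - 292) = 1/(3802 - 292) = 1/3510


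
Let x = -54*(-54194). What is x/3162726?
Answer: 7742/8367 ≈ 0.92530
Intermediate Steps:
x = 2926476
x/3162726 = 2926476/3162726 = 2926476*(1/3162726) = 7742/8367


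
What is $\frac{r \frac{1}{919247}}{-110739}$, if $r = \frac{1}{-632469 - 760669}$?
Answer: $\frac{1}{141816563407576554} \approx 7.0514 \cdot 10^{-18}$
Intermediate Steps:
$r = - \frac{1}{1393138}$ ($r = \frac{1}{-1393138} = - \frac{1}{1393138} \approx -7.178 \cdot 10^{-7}$)
$\frac{r \frac{1}{919247}}{-110739} = \frac{\left(- \frac{1}{1393138}\right) \frac{1}{919247}}{-110739} = \left(- \frac{1}{1393138}\right) \frac{1}{919247} \left(- \frac{1}{110739}\right) = \left(- \frac{1}{1280637927086}\right) \left(- \frac{1}{110739}\right) = \frac{1}{141816563407576554}$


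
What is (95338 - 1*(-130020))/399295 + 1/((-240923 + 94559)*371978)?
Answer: 12269433317101841/21739292044265640 ≈ 0.56439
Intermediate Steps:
(95338 - 1*(-130020))/399295 + 1/((-240923 + 94559)*371978) = (95338 + 130020)*(1/399295) + (1/371978)/(-146364) = 225358*(1/399295) - 1/146364*1/371978 = 225358/399295 - 1/54444187992 = 12269433317101841/21739292044265640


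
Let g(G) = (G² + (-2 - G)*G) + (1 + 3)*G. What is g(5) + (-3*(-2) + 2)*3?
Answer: 34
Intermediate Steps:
g(G) = G² + 4*G + G*(-2 - G) (g(G) = (G² + G*(-2 - G)) + 4*G = G² + 4*G + G*(-2 - G))
g(5) + (-3*(-2) + 2)*3 = 2*5 + (-3*(-2) + 2)*3 = 10 + (6 + 2)*3 = 10 + 8*3 = 10 + 24 = 34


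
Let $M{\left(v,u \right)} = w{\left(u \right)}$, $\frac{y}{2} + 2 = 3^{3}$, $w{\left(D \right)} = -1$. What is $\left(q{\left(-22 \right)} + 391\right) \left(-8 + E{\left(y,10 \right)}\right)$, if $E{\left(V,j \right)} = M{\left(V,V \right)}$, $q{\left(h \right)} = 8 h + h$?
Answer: $-1737$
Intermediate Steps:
$q{\left(h \right)} = 9 h$
$y = 50$ ($y = -4 + 2 \cdot 3^{3} = -4 + 2 \cdot 27 = -4 + 54 = 50$)
$M{\left(v,u \right)} = -1$
$E{\left(V,j \right)} = -1$
$\left(q{\left(-22 \right)} + 391\right) \left(-8 + E{\left(y,10 \right)}\right) = \left(9 \left(-22\right) + 391\right) \left(-8 - 1\right) = \left(-198 + 391\right) \left(-9\right) = 193 \left(-9\right) = -1737$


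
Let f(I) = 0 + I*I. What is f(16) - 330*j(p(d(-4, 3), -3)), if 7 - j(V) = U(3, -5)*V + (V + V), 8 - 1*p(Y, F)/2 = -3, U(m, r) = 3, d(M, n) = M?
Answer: 34246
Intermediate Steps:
p(Y, F) = 22 (p(Y, F) = 16 - 2*(-3) = 16 + 6 = 22)
f(I) = I² (f(I) = 0 + I² = I²)
j(V) = 7 - 5*V (j(V) = 7 - (3*V + (V + V)) = 7 - (3*V + 2*V) = 7 - 5*V)
f(16) - 330*j(p(d(-4, 3), -3)) = 16² - 330*(7 - 5*22) = 256 - 330*(7 - 110) = 256 - 330*(-103) = 256 + 33990 = 34246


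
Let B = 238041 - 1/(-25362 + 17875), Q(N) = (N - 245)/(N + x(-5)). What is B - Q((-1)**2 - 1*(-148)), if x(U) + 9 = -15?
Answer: 222777339752/935875 ≈ 2.3804e+5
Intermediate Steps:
x(U) = -24 (x(U) = -9 - 15 = -24)
Q(N) = (-245 + N)/(-24 + N) (Q(N) = (N - 245)/(N - 24) = (-245 + N)/(-24 + N))
B = 1782212968/7487 (B = 238041 - 1/(-7487) = 238041 - 1*(-1/7487) = 238041 + 1/7487 = 1782212968/7487 ≈ 2.3804e+5)
B - Q((-1)**2 - 1*(-148)) = 1782212968/7487 - (-245 + ((-1)**2 - 1*(-148)))/(-24 + ((-1)**2 - 1*(-148))) = 1782212968/7487 - (-245 + (1 + 148))/(-24 + (1 + 148)) = 1782212968/7487 - (-245 + 149)/(-24 + 149) = 1782212968/7487 - (-96)/125 = 1782212968/7487 - 1*(-96/125) = 1782212968/7487 + 96/125 = 222777339752/935875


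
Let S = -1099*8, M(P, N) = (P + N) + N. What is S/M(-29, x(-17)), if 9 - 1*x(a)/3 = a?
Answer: -8792/127 ≈ -69.228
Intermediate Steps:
x(a) = 27 - 3*a
M(P, N) = P + 2*N (M(P, N) = (N + P) + N = P + 2*N)
S = -8792 (S = -157*56 = -8792)
S/M(-29, x(-17)) = -8792/(-29 + 2*(27 - 3*(-17))) = -8792/(-29 + 2*(27 + 51)) = -8792/(-29 + 2*78) = -8792/(-29 + 156) = -8792/127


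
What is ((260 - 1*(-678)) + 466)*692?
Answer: 971568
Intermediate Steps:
((260 - 1*(-678)) + 466)*692 = ((260 + 678) + 466)*692 = (938 + 466)*692 = 1404*692 = 971568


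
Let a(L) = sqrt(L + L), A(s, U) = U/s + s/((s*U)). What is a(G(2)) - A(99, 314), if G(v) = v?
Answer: -36523/31086 ≈ -1.1749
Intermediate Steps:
A(s, U) = 1/U + U/s (A(s, U) = U/s + s/((U*s)) = U/s + s*(1/(U*s)) = U/s + 1/U = 1/U + U/s)
a(L) = sqrt(2)*sqrt(L) (a(L) = sqrt(2*L) = sqrt(2)*sqrt(L))
a(G(2)) - A(99, 314) = sqrt(2)*sqrt(2) - (1/314 + 314/99) = 2 - (1/314 + 314*(1/99)) = 2 - (1/314 + 314/99) = 2 - 1*98695/31086 = 2 - 98695/31086 = -36523/31086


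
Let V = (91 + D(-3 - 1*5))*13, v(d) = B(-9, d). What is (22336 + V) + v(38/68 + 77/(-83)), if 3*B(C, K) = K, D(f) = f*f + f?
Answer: 68424687/2822 ≈ 24247.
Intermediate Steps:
D(f) = f + f**2 (D(f) = f**2 + f = f + f**2)
B(C, K) = K/3
v(d) = d/3
V = 1911 (V = (91 + (-3 - 1*5)*(1 + (-3 - 1*5)))*13 = (91 + (-3 - 5)*(1 + (-3 - 5)))*13 = (91 - 8*(1 - 8))*13 = (91 - 8*(-7))*13 = (91 + 56)*13 = 147*13 = 1911)
(22336 + V) + v(38/68 + 77/(-83)) = (22336 + 1911) + (38/68 + 77/(-83))/3 = 24247 + (38*(1/68) + 77*(-1/83))/3 = 24247 + (19/34 - 77/83)/3 = 24247 + (1/3)*(-1041/2822) = 24247 - 347/2822 = 68424687/2822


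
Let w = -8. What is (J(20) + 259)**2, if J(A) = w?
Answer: 63001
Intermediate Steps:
J(A) = -8
(J(20) + 259)**2 = (-8 + 259)**2 = 251**2 = 63001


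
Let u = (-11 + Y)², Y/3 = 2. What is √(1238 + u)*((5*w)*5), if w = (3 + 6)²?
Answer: 2025*√1263 ≈ 71966.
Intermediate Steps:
Y = 6 (Y = 3*2 = 6)
u = 25 (u = (-11 + 6)² = (-5)² = 25)
w = 81 (w = 9² = 81)
√(1238 + u)*((5*w)*5) = √(1238 + 25)*((5*81)*5) = √1263*(405*5) = √1263*2025 = 2025*√1263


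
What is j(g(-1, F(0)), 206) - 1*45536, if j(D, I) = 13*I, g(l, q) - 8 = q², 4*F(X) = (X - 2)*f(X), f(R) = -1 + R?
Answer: -42858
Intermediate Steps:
F(X) = (-1 + X)*(-2 + X)/4 (F(X) = ((X - 2)*(-1 + X))/4 = ((-2 + X)*(-1 + X))/4 = ((-1 + X)*(-2 + X))/4 = (-1 + X)*(-2 + X)/4)
g(l, q) = 8 + q²
j(g(-1, F(0)), 206) - 1*45536 = 13*206 - 1*45536 = 2678 - 45536 = -42858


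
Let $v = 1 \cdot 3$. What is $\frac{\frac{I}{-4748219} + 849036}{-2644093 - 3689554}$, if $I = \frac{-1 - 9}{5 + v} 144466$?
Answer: $- \frac{67754773907}{505437697894} \approx -0.13405$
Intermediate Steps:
$v = 3$
$I = - \frac{361165}{2}$ ($I = \frac{-1 - 9}{5 + 3} \cdot 144466 = - \frac{10}{8} \cdot 144466 = \left(-10\right) \frac{1}{8} \cdot 144466 = \left(- \frac{5}{4}\right) 144466 = - \frac{361165}{2} \approx -1.8058 \cdot 10^{5}$)
$\frac{\frac{I}{-4748219} + 849036}{-2644093 - 3689554} = \frac{- \frac{361165}{2 \left(-4748219\right)} + 849036}{-2644093 - 3689554} = \frac{\left(- \frac{361165}{2}\right) \left(- \frac{1}{4748219}\right) + 849036}{-6333647} = \left(\frac{3035}{79802} + 849036\right) \left(- \frac{1}{6333647}\right) = \frac{67754773907}{79802} \left(- \frac{1}{6333647}\right) = - \frac{67754773907}{505437697894}$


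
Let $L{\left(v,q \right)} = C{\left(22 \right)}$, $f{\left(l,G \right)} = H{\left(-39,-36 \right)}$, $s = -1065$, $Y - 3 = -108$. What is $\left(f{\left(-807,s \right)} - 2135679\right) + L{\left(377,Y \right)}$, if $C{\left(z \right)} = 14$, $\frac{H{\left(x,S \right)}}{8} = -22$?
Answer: $-2135841$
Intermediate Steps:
$Y = -105$ ($Y = 3 - 108 = -105$)
$H{\left(x,S \right)} = -176$ ($H{\left(x,S \right)} = 8 \left(-22\right) = -176$)
$f{\left(l,G \right)} = -176$
$L{\left(v,q \right)} = 14$
$\left(f{\left(-807,s \right)} - 2135679\right) + L{\left(377,Y \right)} = \left(-176 - 2135679\right) + 14 = -2135855 + 14 = -2135841$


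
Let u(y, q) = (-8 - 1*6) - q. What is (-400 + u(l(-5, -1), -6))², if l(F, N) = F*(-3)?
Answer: 166464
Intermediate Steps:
l(F, N) = -3*F
u(y, q) = -14 - q (u(y, q) = (-8 - 6) - q = -14 - q)
(-400 + u(l(-5, -1), -6))² = (-400 + (-14 - 1*(-6)))² = (-400 + (-14 + 6))² = (-400 - 8)² = (-408)² = 166464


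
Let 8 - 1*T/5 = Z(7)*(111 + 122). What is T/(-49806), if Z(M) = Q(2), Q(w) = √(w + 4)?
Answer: -20/24903 + 1165*√6/49806 ≈ 0.056492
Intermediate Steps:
Q(w) = √(4 + w)
Z(M) = √6 (Z(M) = √(4 + 2) = √6)
T = 40 - 1165*√6 (T = 40 - 5*√6*(111 + 122) = 40 - 5*√6*233 = 40 - 1165*√6 ≈ -2813.7)
T/(-49806) = (40 - 1165*√6)/(-49806) = (40 - 1165*√6)*(-1/49806) = -20/24903 + 1165*√6/49806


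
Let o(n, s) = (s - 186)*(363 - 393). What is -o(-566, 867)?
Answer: 20430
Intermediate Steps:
o(n, s) = 5580 - 30*s (o(n, s) = (-186 + s)*(-30) = 5580 - 30*s)
-o(-566, 867) = -(5580 - 30*867) = -(5580 - 26010) = -1*(-20430) = 20430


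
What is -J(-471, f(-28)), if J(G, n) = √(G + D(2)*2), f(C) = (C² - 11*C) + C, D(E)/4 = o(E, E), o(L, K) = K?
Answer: -I*√455 ≈ -21.331*I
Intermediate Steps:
D(E) = 4*E
f(C) = C² - 10*C
J(G, n) = √(16 + G) (J(G, n) = √(G + (4*2)*2) = √(G + 8*2) = √(G + 16) = √(16 + G))
-J(-471, f(-28)) = -√(16 - 471) = -√(-455) = -I*√455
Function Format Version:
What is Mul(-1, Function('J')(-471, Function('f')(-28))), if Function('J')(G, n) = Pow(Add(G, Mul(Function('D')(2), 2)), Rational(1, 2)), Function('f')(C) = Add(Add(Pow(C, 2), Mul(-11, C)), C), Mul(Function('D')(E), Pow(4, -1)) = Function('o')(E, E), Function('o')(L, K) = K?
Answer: Mul(-1, I, Pow(455, Rational(1, 2))) ≈ Mul(-21.331, I)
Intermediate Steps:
Function('D')(E) = Mul(4, E)
Function('f')(C) = Add(Pow(C, 2), Mul(-10, C))
Function('J')(G, n) = Pow(Add(16, G), Rational(1, 2)) (Function('J')(G, n) = Pow(Add(G, Mul(Mul(4, 2), 2)), Rational(1, 2)) = Pow(Add(G, Mul(8, 2)), Rational(1, 2)) = Pow(Add(G, 16), Rational(1, 2)) = Pow(Add(16, G), Rational(1, 2)))
Mul(-1, Function('J')(-471, Function('f')(-28))) = Mul(-1, Pow(Add(16, -471), Rational(1, 2))) = Mul(-1, Pow(-455, Rational(1, 2))) = Mul(-1, Mul(I, Pow(455, Rational(1, 2)))) = Mul(-1, I, Pow(455, Rational(1, 2)))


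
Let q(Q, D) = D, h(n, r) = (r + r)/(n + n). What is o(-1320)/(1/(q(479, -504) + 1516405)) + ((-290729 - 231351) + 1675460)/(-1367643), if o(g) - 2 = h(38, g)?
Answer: -429845835776522/8661739 ≈ -4.9626e+7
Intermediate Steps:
h(n, r) = r/n (h(n, r) = (2*r)/((2*n)) = (2*r)*(1/(2*n)) = r/n)
o(g) = 2 + g/38
o(-1320)/(1/(q(479, -504) + 1516405)) + ((-290729 - 231351) + 1675460)/(-1367643) = (2 + (1/38)*(-1320))/(1/(-504 + 1516405)) + ((-290729 - 231351) + 1675460)/(-1367643) = (2 - 660/19)/(1/1515901) + (-522080 + 1675460)*(-1/1367643) = -622/(19*1/1515901) + 1153380*(-1/1367643) = -622/19*1515901 - 384460/455881 = -942890422/19 - 384460/455881 = -429845835776522/8661739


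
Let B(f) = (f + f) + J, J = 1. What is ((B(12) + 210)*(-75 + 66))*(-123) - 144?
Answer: 260001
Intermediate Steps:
B(f) = 1 + 2*f (B(f) = (f + f) + 1 = 2*f + 1 = 1 + 2*f)
((B(12) + 210)*(-75 + 66))*(-123) - 144 = (((1 + 2*12) + 210)*(-75 + 66))*(-123) - 144 = (((1 + 24) + 210)*(-9))*(-123) - 144 = ((25 + 210)*(-9))*(-123) - 144 = (235*(-9))*(-123) - 144 = -2115*(-123) - 144 = 260145 - 144 = 260001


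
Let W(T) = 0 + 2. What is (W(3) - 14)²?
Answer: 144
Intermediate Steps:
W(T) = 2
(W(3) - 14)² = (2 - 14)² = (-12)² = 144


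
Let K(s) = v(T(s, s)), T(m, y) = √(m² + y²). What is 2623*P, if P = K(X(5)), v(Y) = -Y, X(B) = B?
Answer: -13115*√2 ≈ -18547.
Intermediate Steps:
K(s) = -√2*√(s²) (K(s) = -√(s² + s²) = -√(2*s²) = -√2*√(s²))
P = -5*√2 (P = -√2*√(5²) = -√2*√25 = -1*√2*5 = -5*√2 ≈ -7.0711)
2623*P = 2623*(-5*√2) = -13115*√2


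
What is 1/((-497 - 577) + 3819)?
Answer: 1/2745 ≈ 0.00036430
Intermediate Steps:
1/((-497 - 577) + 3819) = 1/(-1074 + 3819) = 1/2745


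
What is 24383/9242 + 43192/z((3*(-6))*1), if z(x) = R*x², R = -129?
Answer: 154982851/96569658 ≈ 1.6049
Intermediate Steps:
z(x) = -129*x²
24383/9242 + 43192/z((3*(-6))*1) = 24383/9242 + 43192/((-129*((3*(-6))*1)²)) = 24383*(1/9242) + 43192/((-129*(-18*1)²)) = 24383/9242 + 43192/((-129*(-18)²)) = 24383/9242 + 43192/((-129*324)) = 24383/9242 + 43192/(-41796) = 24383/9242 + 43192*(-1/41796) = 24383/9242 - 10798/10449 = 154982851/96569658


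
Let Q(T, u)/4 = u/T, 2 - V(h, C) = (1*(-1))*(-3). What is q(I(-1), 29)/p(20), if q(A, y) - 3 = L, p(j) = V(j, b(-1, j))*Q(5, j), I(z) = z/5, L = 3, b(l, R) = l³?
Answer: -3/8 ≈ -0.37500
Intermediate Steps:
V(h, C) = -1 (V(h, C) = 2 - 1*(-1)*(-3) = 2 - (-1)*(-3) = 2 - 1*3 = 2 - 3 = -1)
Q(T, u) = 4*u/T (Q(T, u) = 4*(u/T) = 4*u/T)
I(z) = z/5 (I(z) = z*(⅕) = z/5)
p(j) = -4*j/5
q(A, y) = 6 (q(A, y) = 3 + 3 = 6)
q(I(-1), 29)/p(20) = 6/((-⅘*20)) = 6/(-16) = 6*(-1/16) = -3/8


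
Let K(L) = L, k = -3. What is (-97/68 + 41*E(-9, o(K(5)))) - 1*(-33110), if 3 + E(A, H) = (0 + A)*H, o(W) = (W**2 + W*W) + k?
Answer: 1063695/68 ≈ 15643.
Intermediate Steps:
o(W) = -3 + 2*W**2 (o(W) = (W**2 + W*W) - 3 = (W**2 + W**2) - 3 = 2*W**2 - 3 = -3 + 2*W**2)
E(A, H) = -3 + A*H (E(A, H) = -3 + (0 + A)*H = -3 + A*H)
(-97/68 + 41*E(-9, o(K(5)))) - 1*(-33110) = (-97/68 + 41*(-3 - 9*(-3 + 2*5**2))) - 1*(-33110) = (-97*1/68 + 41*(-3 - 9*(-3 + 2*25))) + 33110 = (-97/68 + 41*(-3 - 9*(-3 + 50))) + 33110 = (-97/68 + 41*(-3 - 9*47)) + 33110 = (-97/68 + 41*(-3 - 423)) + 33110 = (-97/68 + 41*(-426)) + 33110 = (-97/68 - 17466) + 33110 = -1187785/68 + 33110 = 1063695/68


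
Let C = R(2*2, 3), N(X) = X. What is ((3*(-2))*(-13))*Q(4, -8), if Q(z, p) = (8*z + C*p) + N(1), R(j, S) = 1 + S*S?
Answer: -3666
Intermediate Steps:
R(j, S) = 1 + S²
C = 10 (C = 1 + 3² = 1 + 9 = 10)
Q(z, p) = 1 + 8*z + 10*p (Q(z, p) = (8*z + 10*p) + 1 = 1 + 8*z + 10*p)
((3*(-2))*(-13))*Q(4, -8) = ((3*(-2))*(-13))*(1 + 8*4 + 10*(-8)) = (-6*(-13))*(1 + 32 - 80) = 78*(-47) = -3666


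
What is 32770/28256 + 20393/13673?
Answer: 512144409/193172144 ≈ 2.6512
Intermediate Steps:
32770/28256 + 20393/13673 = 32770*(1/28256) + 20393*(1/13673) = 16385/14128 + 20393/13673 = 512144409/193172144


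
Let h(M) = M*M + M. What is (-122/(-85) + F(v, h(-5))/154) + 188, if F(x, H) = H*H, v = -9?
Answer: 1256854/6545 ≈ 192.03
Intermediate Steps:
h(M) = M + M**2 (h(M) = M**2 + M = M + M**2)
F(x, H) = H**2
(-122/(-85) + F(v, h(-5))/154) + 188 = (-122/(-85) + (-5*(1 - 5))**2/154) + 188 = (-122*(-1/85) + (-5*(-4))**2*(1/154)) + 188 = (122/85 + 20**2*(1/154)) + 188 = (122/85 + 400*(1/154)) + 188 = (122/85 + 200/77) + 188 = 26394/6545 + 188 = 1256854/6545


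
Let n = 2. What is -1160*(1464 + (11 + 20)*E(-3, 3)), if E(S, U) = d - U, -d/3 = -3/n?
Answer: -1752180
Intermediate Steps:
d = 9/2 (d = -(-9)/2 = -3*(-3/2) = 9/2 ≈ 4.5000)
E(S, U) = 9/2 - U
-1160*(1464 + (11 + 20)*E(-3, 3)) = -1160*(1464 + (11 + 20)*(9/2 - 1*3)) = -1160*(1464 + 31*(9/2 - 3)) = -1160*(1464 + 31*(3/2)) = -1160*(1464 + 93/2) = -1160*3021/2 = -1752180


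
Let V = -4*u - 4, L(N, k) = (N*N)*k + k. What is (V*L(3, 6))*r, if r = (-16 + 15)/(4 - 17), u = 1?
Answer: -480/13 ≈ -36.923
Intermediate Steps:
L(N, k) = k + k*N² (L(N, k) = N²*k + k = k*N² + k = k + k*N²)
V = -8 (V = -4*1 - 4 = -4 - 4 = -8)
r = 1/13 (r = -1/(-13) = -1*(-1/13) = 1/13 ≈ 0.076923)
(V*L(3, 6))*r = -48*(1 + 3²)*(1/13) = -48*(1 + 9)*(1/13) = -48*10*(1/13) = -8*60*(1/13) = -480*1/13 = -480/13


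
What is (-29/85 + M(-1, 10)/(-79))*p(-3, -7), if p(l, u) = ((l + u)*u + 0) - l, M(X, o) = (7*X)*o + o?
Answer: 205057/6715 ≈ 30.537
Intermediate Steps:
M(X, o) = o + 7*X*o (M(X, o) = 7*X*o + o = o + 7*X*o)
p(l, u) = -l + u*(l + u) (p(l, u) = (u*(l + u) + 0) - l = u*(l + u) - l = -l + u*(l + u))
(-29/85 + M(-1, 10)/(-79))*p(-3, -7) = (-29/85 + (10*(1 + 7*(-1)))/(-79))*((-7)² - 1*(-3) - 3*(-7)) = (-29*1/85 + (10*(1 - 7))*(-1/79))*(49 + 3 + 21) = (-29/85 + (10*(-6))*(-1/79))*73 = (-29/85 - 60*(-1/79))*73 = (-29/85 + 60/79)*73 = (2809/6715)*73 = 205057/6715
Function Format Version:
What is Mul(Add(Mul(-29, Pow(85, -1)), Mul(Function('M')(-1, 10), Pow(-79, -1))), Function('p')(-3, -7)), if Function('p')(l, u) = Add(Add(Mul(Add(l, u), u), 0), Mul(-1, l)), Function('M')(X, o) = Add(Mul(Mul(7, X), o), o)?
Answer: Rational(205057, 6715) ≈ 30.537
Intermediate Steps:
Function('M')(X, o) = Add(o, Mul(7, X, o)) (Function('M')(X, o) = Add(Mul(7, X, o), o) = Add(o, Mul(7, X, o)))
Function('p')(l, u) = Add(Mul(-1, l), Mul(u, Add(l, u))) (Function('p')(l, u) = Add(Add(Mul(u, Add(l, u)), 0), Mul(-1, l)) = Add(Mul(u, Add(l, u)), Mul(-1, l)) = Add(Mul(-1, l), Mul(u, Add(l, u))))
Mul(Add(Mul(-29, Pow(85, -1)), Mul(Function('M')(-1, 10), Pow(-79, -1))), Function('p')(-3, -7)) = Mul(Add(Mul(-29, Pow(85, -1)), Mul(Mul(10, Add(1, Mul(7, -1))), Pow(-79, -1))), Add(Pow(-7, 2), Mul(-1, -3), Mul(-3, -7))) = Mul(Add(Mul(-29, Rational(1, 85)), Mul(Mul(10, Add(1, -7)), Rational(-1, 79))), Add(49, 3, 21)) = Mul(Add(Rational(-29, 85), Mul(Mul(10, -6), Rational(-1, 79))), 73) = Mul(Add(Rational(-29, 85), Mul(-60, Rational(-1, 79))), 73) = Mul(Add(Rational(-29, 85), Rational(60, 79)), 73) = Mul(Rational(2809, 6715), 73) = Rational(205057, 6715)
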